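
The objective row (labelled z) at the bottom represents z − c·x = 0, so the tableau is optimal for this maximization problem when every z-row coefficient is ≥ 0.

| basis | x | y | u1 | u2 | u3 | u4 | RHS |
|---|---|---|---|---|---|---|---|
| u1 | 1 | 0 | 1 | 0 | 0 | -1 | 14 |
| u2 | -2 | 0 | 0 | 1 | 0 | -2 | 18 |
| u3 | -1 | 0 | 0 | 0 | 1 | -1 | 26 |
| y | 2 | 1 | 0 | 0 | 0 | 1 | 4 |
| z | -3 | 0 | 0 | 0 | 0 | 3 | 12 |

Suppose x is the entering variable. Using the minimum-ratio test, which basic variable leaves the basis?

Column x entries and ratios — u1: 14/1 = 14; u2: -2 ≤ 0, skip; u3: -1 ≤ 0, skip; y: 4/2 = 2.
Smallest ratio is 2 in the row of y, so y leaves.

y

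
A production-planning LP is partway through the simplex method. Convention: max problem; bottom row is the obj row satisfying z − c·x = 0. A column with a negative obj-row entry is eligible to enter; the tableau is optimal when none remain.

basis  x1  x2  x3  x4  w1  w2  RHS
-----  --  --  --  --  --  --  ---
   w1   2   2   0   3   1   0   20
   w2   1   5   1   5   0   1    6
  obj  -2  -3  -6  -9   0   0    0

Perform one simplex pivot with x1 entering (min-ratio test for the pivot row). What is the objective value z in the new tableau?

Ratio test on column x1 — row 1: 20/2 = 10; row 2: 6/1 = 6. Minimum is 6 at row 2 (w2 leaves); pivot element 1.
Pivot on row 2; the obj-row RHS becomes 0 − (-2)·6 = 12.

12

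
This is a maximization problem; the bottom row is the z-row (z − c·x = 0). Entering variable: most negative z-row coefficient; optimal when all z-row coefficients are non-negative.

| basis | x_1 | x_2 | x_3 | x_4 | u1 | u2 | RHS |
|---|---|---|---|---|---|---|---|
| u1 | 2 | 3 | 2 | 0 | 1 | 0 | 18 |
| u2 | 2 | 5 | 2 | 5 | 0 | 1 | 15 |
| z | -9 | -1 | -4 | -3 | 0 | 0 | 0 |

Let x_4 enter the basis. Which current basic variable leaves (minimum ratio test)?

u2

Column x_4 entries and ratios — u1: 0 ≤ 0, skip; u2: 15/5 = 3.
Smallest ratio is 3 in the row of u2, so u2 leaves.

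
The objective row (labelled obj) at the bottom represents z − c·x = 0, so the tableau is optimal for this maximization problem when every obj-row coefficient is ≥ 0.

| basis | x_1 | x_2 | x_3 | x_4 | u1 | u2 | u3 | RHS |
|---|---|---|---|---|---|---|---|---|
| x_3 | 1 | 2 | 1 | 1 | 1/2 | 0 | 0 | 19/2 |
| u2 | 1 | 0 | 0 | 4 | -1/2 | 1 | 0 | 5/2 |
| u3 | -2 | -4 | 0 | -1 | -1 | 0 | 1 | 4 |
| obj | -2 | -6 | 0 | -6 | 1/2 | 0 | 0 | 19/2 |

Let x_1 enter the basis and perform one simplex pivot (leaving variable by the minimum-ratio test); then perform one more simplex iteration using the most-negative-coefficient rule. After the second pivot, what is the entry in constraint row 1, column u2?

Ratio test on column x_1 — row 1: (19/2)/1 = 19/2; row 2: (5/2)/1 = 5/2; row 3: entry -2 ≤ 0. Minimum is 5/2 at row 2 (u2 leaves); pivot element 1.
Divide row 2 by 1; eliminate column x_1 from the other rows.
Second iteration: most negative obj-row entry is -6 in column x_2, so x_2 enters.
Ratio test on column x_2 — row 1: 7/2 = 7/2; row 2: entry 0 ≤ 0; row 3: entry -4 ≤ 0. Minimum is 7/2 at row 1 (x_3 leaves); pivot element 2.
Divide row 1 by 2; eliminate column x_2 from the other rows.
After both pivots, the entry at constraint row 1, column u2 is -1/2.

-1/2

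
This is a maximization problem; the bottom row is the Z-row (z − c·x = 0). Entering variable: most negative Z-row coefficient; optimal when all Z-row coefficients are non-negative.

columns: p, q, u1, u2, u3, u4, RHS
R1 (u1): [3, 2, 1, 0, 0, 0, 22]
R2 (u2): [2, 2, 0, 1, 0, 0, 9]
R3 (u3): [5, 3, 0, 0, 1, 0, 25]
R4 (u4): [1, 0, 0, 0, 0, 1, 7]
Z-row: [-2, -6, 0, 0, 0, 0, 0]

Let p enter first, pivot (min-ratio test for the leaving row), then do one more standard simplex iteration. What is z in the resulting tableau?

Ratio test on column p — row 1: 22/3 = 22/3; row 2: 9/2 = 9/2; row 3: 25/5 = 5; row 4: 7/1 = 7. Minimum is 9/2 at row 2 (u2 leaves); pivot element 2.
Pivot on row 2; the Z-row RHS becomes 0 − (-2)·(9/2) = 9.
Next entering variable (most negative Z-row entry -4): q.
Ratio test on column q — row 1: entry -1 ≤ 0; row 2: (9/2)/1 = 9/2; row 3: entry -2 ≤ 0; row 4: entry -1 ≤ 0. Minimum is 9/2 at row 2 (p leaves); pivot element 1.
After the second pivot the Z-row RHS is 9 − (-4)·(9/2) = 27.

27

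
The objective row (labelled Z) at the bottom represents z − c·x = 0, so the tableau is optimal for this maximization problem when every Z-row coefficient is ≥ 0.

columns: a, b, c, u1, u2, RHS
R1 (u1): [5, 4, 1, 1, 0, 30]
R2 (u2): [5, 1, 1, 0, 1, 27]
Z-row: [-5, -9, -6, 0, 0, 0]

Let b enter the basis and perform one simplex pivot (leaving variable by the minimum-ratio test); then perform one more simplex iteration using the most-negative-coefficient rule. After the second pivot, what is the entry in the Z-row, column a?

25

Ratio test on column b — row 1: 30/4 = 15/2; row 2: 27/1 = 27. Minimum is 15/2 at row 1 (u1 leaves); pivot element 4.
Divide row 1 by 4; eliminate column b from the other rows.
Second iteration: most negative Z-row entry is -15/4 in column c, so c enters.
Ratio test on column c — row 1: (15/2)/(1/4) = 30; row 2: (39/2)/(3/4) = 26. Minimum is 26 at row 2 (u2 leaves); pivot element 3/4.
Divide row 2 by 3/4; eliminate column c from the other rows.
After both pivots, the entry at the Z-row, column a is 25.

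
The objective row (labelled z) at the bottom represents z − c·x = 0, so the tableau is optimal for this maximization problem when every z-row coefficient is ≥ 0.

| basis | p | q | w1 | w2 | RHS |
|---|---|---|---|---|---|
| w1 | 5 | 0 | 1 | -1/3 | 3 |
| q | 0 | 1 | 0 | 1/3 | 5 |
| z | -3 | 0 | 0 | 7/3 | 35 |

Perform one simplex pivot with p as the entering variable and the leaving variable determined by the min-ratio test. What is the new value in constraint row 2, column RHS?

5

Ratio test on column p — row 1: 3/5 = 3/5; row 2: entry 0 ≤ 0. Minimum is 3/5 at row 1 (w1 leaves); pivot element 5.
Divide row 1 by 5; eliminate column p from the other rows.
Row 2 update in column RHS: 5 − 0·(3/5) = 5.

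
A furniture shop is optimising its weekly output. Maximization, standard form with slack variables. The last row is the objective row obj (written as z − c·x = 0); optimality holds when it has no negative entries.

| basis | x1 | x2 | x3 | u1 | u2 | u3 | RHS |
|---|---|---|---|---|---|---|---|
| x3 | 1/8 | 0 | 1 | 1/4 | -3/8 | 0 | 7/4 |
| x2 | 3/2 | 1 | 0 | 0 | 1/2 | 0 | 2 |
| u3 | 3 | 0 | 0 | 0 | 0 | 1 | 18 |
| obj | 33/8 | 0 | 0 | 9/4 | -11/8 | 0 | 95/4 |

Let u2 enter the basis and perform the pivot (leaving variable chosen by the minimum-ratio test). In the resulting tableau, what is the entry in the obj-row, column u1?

9/4

Ratio test on column u2 — row 1: entry -3/8 ≤ 0; row 2: 2/(1/2) = 4; row 3: entry 0 ≤ 0. Minimum is 4 at row 2 (x2 leaves); pivot element 1/2.
Divide row 2 by 1/2; eliminate column u2 from the other rows.
obj-row update in column u1: 9/4 − (-11/8)·0 = 9/4.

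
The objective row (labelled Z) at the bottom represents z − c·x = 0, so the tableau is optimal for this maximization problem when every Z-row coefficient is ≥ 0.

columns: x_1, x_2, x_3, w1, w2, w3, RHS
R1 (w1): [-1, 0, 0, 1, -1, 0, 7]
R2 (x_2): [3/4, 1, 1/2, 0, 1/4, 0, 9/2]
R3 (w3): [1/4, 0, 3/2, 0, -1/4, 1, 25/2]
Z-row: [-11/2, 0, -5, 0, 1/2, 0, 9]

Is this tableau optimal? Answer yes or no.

no

The Z-row has a negative entry -11/2 in column x_1, so it is not optimal.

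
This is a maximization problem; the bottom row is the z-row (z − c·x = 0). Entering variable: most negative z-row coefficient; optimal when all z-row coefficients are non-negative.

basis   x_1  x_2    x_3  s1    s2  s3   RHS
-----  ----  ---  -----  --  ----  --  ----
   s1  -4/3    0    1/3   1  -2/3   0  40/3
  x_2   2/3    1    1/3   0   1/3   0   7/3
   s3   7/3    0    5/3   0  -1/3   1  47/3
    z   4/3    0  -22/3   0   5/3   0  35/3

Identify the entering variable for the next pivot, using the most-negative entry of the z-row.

Negative z-row entries: x_3: -22/3.
The most negative is -22/3 in column x_3, so x_3 enters.

x_3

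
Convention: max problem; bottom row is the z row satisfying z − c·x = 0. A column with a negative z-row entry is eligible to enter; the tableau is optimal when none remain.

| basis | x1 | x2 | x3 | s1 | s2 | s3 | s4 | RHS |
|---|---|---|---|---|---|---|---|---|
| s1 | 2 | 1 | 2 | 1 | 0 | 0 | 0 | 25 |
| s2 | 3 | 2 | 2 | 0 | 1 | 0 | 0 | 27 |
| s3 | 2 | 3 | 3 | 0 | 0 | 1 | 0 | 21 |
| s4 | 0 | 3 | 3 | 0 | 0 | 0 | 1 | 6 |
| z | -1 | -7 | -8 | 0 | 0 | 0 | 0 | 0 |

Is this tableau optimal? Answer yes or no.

no

The z-row has a negative entry -8 in column x3, so it is not optimal.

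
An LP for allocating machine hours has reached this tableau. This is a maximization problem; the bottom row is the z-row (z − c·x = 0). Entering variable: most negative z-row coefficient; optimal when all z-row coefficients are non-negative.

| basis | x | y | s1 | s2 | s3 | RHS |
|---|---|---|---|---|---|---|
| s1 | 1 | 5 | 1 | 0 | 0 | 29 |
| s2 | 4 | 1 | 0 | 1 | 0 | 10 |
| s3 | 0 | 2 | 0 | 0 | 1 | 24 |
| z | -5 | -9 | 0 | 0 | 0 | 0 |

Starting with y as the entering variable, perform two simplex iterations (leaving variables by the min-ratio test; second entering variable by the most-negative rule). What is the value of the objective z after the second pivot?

Ratio test on column y — row 1: 29/5 = 29/5; row 2: 10/1 = 10; row 3: 24/2 = 12. Minimum is 29/5 at row 1 (s1 leaves); pivot element 5.
Pivot on row 1; the z-row RHS becomes 0 − (-9)·(29/5) = 261/5.
Next entering variable (most negative z-row entry -16/5): x.
Ratio test on column x — row 1: (29/5)/(1/5) = 29; row 2: (21/5)/(19/5) = 21/19; row 3: entry -2/5 ≤ 0. Minimum is 21/19 at row 2 (s2 leaves); pivot element 19/5.
After the second pivot the z-row RHS is 261/5 − (-16/5)·(21/19) = 1059/19.

1059/19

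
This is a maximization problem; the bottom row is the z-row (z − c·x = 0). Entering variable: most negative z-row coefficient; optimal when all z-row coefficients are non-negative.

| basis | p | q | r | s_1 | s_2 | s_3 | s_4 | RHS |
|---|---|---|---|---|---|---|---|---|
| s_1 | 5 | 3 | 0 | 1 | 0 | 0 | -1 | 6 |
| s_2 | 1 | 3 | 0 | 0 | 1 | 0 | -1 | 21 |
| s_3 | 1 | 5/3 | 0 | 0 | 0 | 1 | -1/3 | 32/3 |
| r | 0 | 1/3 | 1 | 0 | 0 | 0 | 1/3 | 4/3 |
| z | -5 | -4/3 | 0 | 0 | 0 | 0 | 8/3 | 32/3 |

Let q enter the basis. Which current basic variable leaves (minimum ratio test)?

Column q entries and ratios — s_1: 6/3 = 2; s_2: 21/3 = 7; s_3: (32/3)/(5/3) = 32/5; r: (4/3)/(1/3) = 4.
Smallest ratio is 2 in the row of s_1, so s_1 leaves.

s_1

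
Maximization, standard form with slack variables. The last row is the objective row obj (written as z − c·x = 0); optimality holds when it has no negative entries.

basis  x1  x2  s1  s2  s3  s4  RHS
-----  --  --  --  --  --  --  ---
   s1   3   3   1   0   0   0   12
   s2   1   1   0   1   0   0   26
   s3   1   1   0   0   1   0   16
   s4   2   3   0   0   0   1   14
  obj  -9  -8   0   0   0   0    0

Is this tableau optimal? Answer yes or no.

The obj-row has a negative entry -9 in column x1, so it is not optimal.

no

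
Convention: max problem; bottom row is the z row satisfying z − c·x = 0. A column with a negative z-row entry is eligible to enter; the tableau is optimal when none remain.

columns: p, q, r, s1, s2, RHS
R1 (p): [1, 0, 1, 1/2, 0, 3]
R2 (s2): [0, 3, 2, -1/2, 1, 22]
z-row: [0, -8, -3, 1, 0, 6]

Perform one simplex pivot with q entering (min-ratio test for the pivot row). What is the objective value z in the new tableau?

Ratio test on column q — row 1: entry 0 ≤ 0; row 2: 22/3 = 22/3. Minimum is 22/3 at row 2 (s2 leaves); pivot element 3.
Pivot on row 2; the z-row RHS becomes 6 − (-8)·(22/3) = 194/3.

194/3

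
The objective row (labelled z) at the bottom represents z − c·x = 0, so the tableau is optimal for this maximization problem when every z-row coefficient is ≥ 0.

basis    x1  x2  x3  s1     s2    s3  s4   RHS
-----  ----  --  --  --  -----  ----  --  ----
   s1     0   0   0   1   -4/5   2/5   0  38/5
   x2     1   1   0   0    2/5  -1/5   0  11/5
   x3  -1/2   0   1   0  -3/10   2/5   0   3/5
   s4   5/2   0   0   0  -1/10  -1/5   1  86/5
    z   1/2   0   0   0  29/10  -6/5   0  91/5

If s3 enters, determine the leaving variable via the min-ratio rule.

Column s3 entries and ratios — s1: (38/5)/(2/5) = 19; x2: -1/5 ≤ 0, skip; x3: (3/5)/(2/5) = 3/2; s4: -1/5 ≤ 0, skip.
Smallest ratio is 3/2 in the row of x3, so x3 leaves.

x3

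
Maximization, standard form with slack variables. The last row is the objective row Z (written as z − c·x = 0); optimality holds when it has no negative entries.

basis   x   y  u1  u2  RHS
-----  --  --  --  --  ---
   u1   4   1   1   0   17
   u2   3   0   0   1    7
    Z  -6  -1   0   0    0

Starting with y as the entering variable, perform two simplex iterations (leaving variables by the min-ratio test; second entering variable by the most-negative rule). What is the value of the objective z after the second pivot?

Ratio test on column y — row 1: 17/1 = 17; row 2: entry 0 ≤ 0. Minimum is 17 at row 1 (u1 leaves); pivot element 1.
Pivot on row 1; the Z-row RHS becomes 0 − (-1)·17 = 17.
Next entering variable (most negative Z-row entry -2): x.
Ratio test on column x — row 1: 17/4 = 17/4; row 2: 7/3 = 7/3. Minimum is 7/3 at row 2 (u2 leaves); pivot element 3.
After the second pivot the Z-row RHS is 17 − (-2)·(7/3) = 65/3.

65/3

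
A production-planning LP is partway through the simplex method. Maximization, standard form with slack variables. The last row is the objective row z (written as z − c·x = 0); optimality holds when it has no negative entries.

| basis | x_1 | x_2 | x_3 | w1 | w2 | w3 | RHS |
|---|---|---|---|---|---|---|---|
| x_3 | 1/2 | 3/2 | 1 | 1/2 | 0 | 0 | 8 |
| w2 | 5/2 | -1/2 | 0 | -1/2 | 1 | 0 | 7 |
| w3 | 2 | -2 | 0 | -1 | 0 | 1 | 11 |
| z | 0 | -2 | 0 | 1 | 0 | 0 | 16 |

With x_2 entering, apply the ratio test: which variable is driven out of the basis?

x_3

Column x_2 entries and ratios — x_3: 8/(3/2) = 16/3; w2: -1/2 ≤ 0, skip; w3: -2 ≤ 0, skip.
Smallest ratio is 16/3 in the row of x_3, so x_3 leaves.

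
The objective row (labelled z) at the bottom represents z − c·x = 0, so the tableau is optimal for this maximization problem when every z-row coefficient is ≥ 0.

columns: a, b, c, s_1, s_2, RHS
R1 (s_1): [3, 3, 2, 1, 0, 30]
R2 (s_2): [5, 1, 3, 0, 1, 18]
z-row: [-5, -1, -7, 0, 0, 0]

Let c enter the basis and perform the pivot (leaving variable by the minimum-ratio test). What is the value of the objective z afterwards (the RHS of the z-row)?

Ratio test on column c — row 1: 30/2 = 15; row 2: 18/3 = 6. Minimum is 6 at row 2 (s_2 leaves); pivot element 3.
Pivot on row 2; the z-row RHS becomes 0 − (-7)·6 = 42.

42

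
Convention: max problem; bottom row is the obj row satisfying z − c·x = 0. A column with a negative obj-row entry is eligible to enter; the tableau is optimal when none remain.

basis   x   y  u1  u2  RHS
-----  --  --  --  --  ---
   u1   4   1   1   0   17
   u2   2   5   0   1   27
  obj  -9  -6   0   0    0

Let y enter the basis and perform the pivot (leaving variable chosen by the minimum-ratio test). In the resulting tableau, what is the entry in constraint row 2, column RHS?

27/5

Ratio test on column y — row 1: 17/1 = 17; row 2: 27/5 = 27/5. Minimum is 27/5 at row 2 (u2 leaves); pivot element 5.
Divide row 2 by 5; eliminate column y from the other rows.
In the new row 2, the RHS entry is the old entry divided by the pivot: 27/5 = 27/5.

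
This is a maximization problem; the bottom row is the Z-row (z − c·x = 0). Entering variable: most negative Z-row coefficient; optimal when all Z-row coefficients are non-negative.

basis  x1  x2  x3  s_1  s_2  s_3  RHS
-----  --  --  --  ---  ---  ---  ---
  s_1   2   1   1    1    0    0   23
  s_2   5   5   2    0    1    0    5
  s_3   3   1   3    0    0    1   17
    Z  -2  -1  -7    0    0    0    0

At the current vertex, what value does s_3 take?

17

s_3 is basic (row 3); its value is the RHS of that row, 17.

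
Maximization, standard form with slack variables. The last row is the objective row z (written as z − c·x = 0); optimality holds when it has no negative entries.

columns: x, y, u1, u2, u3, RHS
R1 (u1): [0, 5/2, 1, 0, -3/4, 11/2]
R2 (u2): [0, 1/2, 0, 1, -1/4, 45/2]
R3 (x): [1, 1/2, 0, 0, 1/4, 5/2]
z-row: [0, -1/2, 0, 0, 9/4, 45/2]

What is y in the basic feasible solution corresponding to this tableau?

0

y is not in the basis, so in the current basic feasible solution y = 0.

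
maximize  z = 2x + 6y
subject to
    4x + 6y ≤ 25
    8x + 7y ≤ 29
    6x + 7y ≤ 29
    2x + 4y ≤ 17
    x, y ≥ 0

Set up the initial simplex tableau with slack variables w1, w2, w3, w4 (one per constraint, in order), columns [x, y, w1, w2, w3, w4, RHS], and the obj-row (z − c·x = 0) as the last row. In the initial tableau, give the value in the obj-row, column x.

-2

The obj-row carries the negated objective coefficients: the x entry is -2.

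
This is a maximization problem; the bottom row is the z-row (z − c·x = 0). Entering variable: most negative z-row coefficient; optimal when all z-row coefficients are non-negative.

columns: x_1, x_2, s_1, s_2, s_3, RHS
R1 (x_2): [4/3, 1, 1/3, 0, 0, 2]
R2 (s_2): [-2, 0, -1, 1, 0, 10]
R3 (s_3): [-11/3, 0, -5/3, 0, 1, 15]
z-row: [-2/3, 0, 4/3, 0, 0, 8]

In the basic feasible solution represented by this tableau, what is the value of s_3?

s_3 is basic (row 3); its value is the RHS of that row, 15.

15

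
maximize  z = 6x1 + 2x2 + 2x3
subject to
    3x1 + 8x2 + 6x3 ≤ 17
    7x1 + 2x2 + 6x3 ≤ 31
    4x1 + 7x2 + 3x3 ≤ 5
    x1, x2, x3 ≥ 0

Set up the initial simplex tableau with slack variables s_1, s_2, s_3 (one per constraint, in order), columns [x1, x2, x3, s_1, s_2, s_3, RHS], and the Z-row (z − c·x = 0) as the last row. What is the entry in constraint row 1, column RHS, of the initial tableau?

The RHS of constraint 1 is b_1 = 17.

17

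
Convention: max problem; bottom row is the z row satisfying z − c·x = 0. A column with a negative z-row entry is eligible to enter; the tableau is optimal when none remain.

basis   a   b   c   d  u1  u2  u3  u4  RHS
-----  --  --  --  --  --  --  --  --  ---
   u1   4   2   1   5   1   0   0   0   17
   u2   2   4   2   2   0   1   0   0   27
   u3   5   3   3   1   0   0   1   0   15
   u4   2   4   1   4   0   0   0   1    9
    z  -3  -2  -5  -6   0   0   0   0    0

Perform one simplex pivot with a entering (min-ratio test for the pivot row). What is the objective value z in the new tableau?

9

Ratio test on column a — row 1: 17/4 = 17/4; row 2: 27/2 = 27/2; row 3: 15/5 = 3; row 4: 9/2 = 9/2. Minimum is 3 at row 3 (u3 leaves); pivot element 5.
Pivot on row 3; the z-row RHS becomes 0 − (-3)·3 = 9.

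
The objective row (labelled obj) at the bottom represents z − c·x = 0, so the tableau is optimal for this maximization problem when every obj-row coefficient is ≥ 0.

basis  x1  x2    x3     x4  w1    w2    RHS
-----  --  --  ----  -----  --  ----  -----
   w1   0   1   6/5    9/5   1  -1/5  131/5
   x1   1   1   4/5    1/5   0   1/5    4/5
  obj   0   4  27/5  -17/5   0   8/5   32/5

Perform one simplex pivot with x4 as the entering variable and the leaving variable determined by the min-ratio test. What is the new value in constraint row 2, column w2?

Ratio test on column x4 — row 1: (131/5)/(9/5) = 131/9; row 2: (4/5)/(1/5) = 4. Minimum is 4 at row 2 (x1 leaves); pivot element 1/5.
Divide row 2 by 1/5; eliminate column x4 from the other rows.
In the new row 2, the w2 entry is the old entry divided by the pivot: (1/5)/(1/5) = 1.

1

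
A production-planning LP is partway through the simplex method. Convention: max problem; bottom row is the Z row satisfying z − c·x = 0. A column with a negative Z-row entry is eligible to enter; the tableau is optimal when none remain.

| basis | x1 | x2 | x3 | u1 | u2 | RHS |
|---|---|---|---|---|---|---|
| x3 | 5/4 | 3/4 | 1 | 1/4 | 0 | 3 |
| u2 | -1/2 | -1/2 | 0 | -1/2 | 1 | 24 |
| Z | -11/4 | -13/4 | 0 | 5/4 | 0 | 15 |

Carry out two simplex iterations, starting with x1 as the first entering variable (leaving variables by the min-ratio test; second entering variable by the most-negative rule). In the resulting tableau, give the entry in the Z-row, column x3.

Ratio test on column x1 — row 1: 3/(5/4) = 12/5; row 2: entry -1/2 ≤ 0. Minimum is 12/5 at row 1 (x3 leaves); pivot element 5/4.
Divide row 1 by 5/4; eliminate column x1 from the other rows.
Second iteration: most negative Z-row entry is -8/5 in column x2, so x2 enters.
Ratio test on column x2 — row 1: (12/5)/(3/5) = 4; row 2: entry -1/5 ≤ 0. Minimum is 4 at row 1 (x1 leaves); pivot element 3/5.
Divide row 1 by 3/5; eliminate column x2 from the other rows.
After both pivots, the entry at the Z-row, column x3 is 13/3.

13/3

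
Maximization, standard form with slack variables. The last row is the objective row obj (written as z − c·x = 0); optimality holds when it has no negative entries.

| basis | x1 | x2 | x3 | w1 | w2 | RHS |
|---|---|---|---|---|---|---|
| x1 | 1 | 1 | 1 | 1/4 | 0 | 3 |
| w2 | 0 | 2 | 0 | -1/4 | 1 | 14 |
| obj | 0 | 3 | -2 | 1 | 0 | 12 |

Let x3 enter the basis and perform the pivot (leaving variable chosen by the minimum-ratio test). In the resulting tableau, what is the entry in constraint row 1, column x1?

Ratio test on column x3 — row 1: 3/1 = 3; row 2: entry 0 ≤ 0. Minimum is 3 at row 1 (x1 leaves); pivot element 1.
Divide row 1 by 1; eliminate column x3 from the other rows.
In the new row 1, the x1 entry is the old entry divided by the pivot: 1/1 = 1.

1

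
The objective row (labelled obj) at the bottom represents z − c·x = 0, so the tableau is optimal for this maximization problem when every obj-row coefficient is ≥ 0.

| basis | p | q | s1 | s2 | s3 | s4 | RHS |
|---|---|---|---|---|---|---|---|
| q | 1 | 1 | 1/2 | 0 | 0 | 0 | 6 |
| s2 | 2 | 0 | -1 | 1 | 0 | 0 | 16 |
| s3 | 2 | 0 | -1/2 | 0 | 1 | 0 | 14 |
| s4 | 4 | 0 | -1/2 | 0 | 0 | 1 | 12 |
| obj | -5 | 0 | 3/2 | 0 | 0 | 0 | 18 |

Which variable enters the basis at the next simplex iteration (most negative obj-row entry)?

p

Negative obj-row entries: p: -5.
The most negative is -5 in column p, so p enters.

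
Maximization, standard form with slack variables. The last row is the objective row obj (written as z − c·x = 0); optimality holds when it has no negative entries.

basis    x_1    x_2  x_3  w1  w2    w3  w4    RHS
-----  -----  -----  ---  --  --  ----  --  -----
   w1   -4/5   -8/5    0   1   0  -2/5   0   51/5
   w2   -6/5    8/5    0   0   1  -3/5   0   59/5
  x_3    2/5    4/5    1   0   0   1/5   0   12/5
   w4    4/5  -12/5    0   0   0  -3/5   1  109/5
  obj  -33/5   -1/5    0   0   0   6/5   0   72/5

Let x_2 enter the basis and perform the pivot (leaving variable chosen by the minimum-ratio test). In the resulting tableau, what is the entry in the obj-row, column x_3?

Ratio test on column x_2 — row 1: entry -8/5 ≤ 0; row 2: (59/5)/(8/5) = 59/8; row 3: (12/5)/(4/5) = 3; row 4: entry -12/5 ≤ 0. Minimum is 3 at row 3 (x_3 leaves); pivot element 4/5.
Divide row 3 by 4/5; eliminate column x_2 from the other rows.
obj-row update in column x_3: 0 − (-1/5)·(5/4) = 1/4.

1/4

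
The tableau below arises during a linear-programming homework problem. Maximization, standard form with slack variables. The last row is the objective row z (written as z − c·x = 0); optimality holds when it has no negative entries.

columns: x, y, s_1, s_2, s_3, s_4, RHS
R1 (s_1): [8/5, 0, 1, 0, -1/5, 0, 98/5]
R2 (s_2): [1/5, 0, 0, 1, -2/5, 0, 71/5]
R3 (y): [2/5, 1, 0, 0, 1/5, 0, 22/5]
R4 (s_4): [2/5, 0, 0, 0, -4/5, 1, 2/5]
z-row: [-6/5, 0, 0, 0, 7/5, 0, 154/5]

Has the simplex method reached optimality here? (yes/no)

no

The z-row has a negative entry -6/5 in column x, so it is not optimal.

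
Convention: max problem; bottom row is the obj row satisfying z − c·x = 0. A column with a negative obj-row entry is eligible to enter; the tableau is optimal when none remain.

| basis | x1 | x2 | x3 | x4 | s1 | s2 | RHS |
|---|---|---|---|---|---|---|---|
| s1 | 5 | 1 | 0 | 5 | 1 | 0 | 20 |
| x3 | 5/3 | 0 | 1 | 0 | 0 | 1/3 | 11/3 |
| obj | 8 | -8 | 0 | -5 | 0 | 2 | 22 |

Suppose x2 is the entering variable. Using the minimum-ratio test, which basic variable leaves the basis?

Column x2 entries and ratios — s1: 20/1 = 20; x3: 0 ≤ 0, skip.
Smallest ratio is 20 in the row of s1, so s1 leaves.

s1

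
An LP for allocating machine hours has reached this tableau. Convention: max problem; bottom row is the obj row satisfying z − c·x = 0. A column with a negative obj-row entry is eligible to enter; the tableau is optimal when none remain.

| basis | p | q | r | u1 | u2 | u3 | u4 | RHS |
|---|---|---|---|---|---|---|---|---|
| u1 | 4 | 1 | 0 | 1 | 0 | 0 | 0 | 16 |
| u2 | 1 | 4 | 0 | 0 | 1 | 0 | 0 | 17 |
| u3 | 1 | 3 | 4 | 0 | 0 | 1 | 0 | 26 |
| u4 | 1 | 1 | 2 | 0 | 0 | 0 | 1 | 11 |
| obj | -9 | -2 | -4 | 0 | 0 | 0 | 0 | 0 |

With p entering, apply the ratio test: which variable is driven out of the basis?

Column p entries and ratios — u1: 16/4 = 4; u2: 17/1 = 17; u3: 26/1 = 26; u4: 11/1 = 11.
Smallest ratio is 4 in the row of u1, so u1 leaves.

u1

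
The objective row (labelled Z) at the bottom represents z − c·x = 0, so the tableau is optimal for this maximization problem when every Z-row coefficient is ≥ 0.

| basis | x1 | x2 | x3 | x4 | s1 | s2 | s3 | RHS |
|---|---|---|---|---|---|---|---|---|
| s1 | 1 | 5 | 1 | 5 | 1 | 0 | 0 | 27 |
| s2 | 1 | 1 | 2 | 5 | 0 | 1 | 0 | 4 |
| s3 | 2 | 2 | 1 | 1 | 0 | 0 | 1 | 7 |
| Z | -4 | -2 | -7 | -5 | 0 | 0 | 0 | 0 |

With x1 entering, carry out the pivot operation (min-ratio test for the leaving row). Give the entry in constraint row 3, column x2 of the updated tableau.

1

Ratio test on column x1 — row 1: 27/1 = 27; row 2: 4/1 = 4; row 3: 7/2 = 7/2. Minimum is 7/2 at row 3 (s3 leaves); pivot element 2.
Divide row 3 by 2; eliminate column x1 from the other rows.
In the new row 3, the x2 entry is the old entry divided by the pivot: 2/2 = 1.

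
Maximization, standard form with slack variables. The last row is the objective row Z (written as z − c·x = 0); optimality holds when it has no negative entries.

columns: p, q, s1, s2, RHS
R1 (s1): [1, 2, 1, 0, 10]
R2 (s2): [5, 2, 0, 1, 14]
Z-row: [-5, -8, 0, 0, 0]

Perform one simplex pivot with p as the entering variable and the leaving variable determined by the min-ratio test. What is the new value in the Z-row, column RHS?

Ratio test on column p — row 1: 10/1 = 10; row 2: 14/5 = 14/5. Minimum is 14/5 at row 2 (s2 leaves); pivot element 5.
Divide row 2 by 5; eliminate column p from the other rows.
Z-row update in column RHS: 0 − (-5)·(14/5) = 14.

14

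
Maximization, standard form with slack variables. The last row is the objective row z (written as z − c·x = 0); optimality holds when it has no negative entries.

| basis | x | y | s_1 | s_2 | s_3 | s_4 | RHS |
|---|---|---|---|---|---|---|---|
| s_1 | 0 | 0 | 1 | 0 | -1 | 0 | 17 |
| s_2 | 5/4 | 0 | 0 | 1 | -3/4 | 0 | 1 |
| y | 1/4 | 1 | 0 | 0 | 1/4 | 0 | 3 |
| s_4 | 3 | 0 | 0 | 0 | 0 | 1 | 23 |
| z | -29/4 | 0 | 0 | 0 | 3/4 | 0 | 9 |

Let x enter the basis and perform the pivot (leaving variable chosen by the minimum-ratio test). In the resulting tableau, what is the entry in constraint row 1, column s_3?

-1

Ratio test on column x — row 1: entry 0 ≤ 0; row 2: 1/(5/4) = 4/5; row 3: 3/(1/4) = 12; row 4: 23/3 = 23/3. Minimum is 4/5 at row 2 (s_2 leaves); pivot element 5/4.
Divide row 2 by 5/4; eliminate column x from the other rows.
Row 1 update in column s_3: -1 − 0·(-3/5) = -1.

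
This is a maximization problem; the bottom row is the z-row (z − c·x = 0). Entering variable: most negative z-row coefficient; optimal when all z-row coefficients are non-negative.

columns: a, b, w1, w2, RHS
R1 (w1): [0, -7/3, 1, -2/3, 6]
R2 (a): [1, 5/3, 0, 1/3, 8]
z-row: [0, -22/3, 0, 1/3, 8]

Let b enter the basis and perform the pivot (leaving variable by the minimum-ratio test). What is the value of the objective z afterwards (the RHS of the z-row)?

Ratio test on column b — row 1: entry -7/3 ≤ 0; row 2: 8/(5/3) = 24/5. Minimum is 24/5 at row 2 (a leaves); pivot element 5/3.
Pivot on row 2; the z-row RHS becomes 8 − (-22/3)·(24/5) = 216/5.

216/5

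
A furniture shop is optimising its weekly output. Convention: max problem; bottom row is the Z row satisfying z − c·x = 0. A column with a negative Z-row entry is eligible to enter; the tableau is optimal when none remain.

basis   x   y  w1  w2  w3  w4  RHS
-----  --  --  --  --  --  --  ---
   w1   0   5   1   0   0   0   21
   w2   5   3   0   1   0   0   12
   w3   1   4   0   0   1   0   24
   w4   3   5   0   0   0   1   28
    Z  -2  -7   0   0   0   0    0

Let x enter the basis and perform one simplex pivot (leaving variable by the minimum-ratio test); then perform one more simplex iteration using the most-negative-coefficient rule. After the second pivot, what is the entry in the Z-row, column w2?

Ratio test on column x — row 1: entry 0 ≤ 0; row 2: 12/5 = 12/5; row 3: 24/1 = 24; row 4: 28/3 = 28/3. Minimum is 12/5 at row 2 (w2 leaves); pivot element 5.
Divide row 2 by 5; eliminate column x from the other rows.
Second iteration: most negative Z-row entry is -29/5 in column y, so y enters.
Ratio test on column y — row 1: 21/5 = 21/5; row 2: (12/5)/(3/5) = 4; row 3: (108/5)/(17/5) = 108/17; row 4: (104/5)/(16/5) = 13/2. Minimum is 4 at row 2 (x leaves); pivot element 3/5.
Divide row 2 by 3/5; eliminate column y from the other rows.
After both pivots, the entry at the Z-row, column w2 is 7/3.

7/3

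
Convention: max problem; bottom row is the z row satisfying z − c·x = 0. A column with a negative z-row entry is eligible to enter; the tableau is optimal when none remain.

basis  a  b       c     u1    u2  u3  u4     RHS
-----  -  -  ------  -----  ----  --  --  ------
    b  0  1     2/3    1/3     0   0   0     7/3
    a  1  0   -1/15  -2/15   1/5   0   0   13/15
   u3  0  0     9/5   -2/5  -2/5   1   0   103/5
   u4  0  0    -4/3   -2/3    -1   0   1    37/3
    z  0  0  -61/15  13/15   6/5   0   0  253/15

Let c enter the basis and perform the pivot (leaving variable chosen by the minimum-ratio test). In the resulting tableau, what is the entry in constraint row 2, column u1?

Ratio test on column c — row 1: (7/3)/(2/3) = 7/2; row 2: entry -1/15 ≤ 0; row 3: (103/5)/(9/5) = 103/9; row 4: entry -4/3 ≤ 0. Minimum is 7/2 at row 1 (b leaves); pivot element 2/3.
Divide row 1 by 2/3; eliminate column c from the other rows.
Row 2 update in column u1: -2/15 − (-1/15)·(1/2) = -1/10.

-1/10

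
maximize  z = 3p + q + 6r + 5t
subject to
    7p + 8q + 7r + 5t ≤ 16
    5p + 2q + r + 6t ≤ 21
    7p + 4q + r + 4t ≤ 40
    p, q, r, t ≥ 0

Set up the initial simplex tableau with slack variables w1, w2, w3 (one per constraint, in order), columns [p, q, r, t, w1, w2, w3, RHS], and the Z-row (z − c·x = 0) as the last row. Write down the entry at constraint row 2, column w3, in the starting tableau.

0

Slack w3 belongs to constraint 3; its column is the unit vector e_3, so the entry in row 2 is 0.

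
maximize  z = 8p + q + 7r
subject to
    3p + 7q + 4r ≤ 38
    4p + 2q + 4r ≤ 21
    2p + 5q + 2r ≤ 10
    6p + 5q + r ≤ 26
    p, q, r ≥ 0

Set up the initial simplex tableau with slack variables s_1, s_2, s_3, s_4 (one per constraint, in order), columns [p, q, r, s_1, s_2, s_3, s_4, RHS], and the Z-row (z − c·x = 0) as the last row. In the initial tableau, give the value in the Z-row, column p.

The Z-row carries the negated objective coefficients: the p entry is -8.

-8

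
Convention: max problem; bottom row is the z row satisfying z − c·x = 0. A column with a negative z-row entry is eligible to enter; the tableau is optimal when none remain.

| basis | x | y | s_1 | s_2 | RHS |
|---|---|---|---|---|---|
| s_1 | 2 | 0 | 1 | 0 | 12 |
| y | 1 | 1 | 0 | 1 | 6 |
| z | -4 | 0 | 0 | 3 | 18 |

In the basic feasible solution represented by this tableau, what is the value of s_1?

12

s_1 is basic (row 1); its value is the RHS of that row, 12.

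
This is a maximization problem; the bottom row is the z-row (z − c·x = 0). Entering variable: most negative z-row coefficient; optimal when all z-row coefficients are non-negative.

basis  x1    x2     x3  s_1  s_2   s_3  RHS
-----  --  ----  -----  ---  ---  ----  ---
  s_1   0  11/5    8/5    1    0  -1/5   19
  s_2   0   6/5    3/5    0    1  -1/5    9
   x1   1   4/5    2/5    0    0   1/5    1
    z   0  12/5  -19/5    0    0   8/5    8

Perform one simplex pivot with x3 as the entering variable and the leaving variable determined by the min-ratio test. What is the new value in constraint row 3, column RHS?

Ratio test on column x3 — row 1: 19/(8/5) = 95/8; row 2: 9/(3/5) = 15; row 3: 1/(2/5) = 5/2. Minimum is 5/2 at row 3 (x1 leaves); pivot element 2/5.
Divide row 3 by 2/5; eliminate column x3 from the other rows.
In the new row 3, the RHS entry is the old entry divided by the pivot: 1/(2/5) = 5/2.

5/2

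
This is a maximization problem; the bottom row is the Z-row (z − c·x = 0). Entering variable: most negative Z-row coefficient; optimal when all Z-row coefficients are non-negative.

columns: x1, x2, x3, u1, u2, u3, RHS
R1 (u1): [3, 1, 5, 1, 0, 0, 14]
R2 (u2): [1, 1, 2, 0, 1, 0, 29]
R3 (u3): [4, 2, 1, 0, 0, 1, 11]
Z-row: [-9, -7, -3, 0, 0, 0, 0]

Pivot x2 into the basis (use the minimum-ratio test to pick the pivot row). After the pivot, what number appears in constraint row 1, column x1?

Ratio test on column x2 — row 1: 14/1 = 14; row 2: 29/1 = 29; row 3: 11/2 = 11/2. Minimum is 11/2 at row 3 (u3 leaves); pivot element 2.
Divide row 3 by 2; eliminate column x2 from the other rows.
Row 1 update in column x1: 3 − 1·2 = 1.

1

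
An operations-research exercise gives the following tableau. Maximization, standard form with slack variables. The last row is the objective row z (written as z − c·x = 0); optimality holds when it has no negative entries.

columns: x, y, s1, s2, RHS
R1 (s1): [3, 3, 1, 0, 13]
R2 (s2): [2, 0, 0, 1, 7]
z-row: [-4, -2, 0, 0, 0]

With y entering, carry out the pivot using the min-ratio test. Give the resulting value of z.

26/3

Ratio test on column y — row 1: 13/3 = 13/3; row 2: entry 0 ≤ 0. Minimum is 13/3 at row 1 (s1 leaves); pivot element 3.
Pivot on row 1; the z-row RHS becomes 0 − (-2)·(13/3) = 26/3.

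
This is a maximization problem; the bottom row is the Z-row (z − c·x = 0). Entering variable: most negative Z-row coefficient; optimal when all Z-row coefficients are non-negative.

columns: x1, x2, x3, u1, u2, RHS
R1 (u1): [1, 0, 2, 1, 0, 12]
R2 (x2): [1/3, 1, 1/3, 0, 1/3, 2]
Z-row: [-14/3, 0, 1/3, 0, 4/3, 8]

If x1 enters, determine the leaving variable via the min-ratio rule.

Column x1 entries and ratios — u1: 12/1 = 12; x2: 2/(1/3) = 6.
Smallest ratio is 6 in the row of x2, so x2 leaves.

x2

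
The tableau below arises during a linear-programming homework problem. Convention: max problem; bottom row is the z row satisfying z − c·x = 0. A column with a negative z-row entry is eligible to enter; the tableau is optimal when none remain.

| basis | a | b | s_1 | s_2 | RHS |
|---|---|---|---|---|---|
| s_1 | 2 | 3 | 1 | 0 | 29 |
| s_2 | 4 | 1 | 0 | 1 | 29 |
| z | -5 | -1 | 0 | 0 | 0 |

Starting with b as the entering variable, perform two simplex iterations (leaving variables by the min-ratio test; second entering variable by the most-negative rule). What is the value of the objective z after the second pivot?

174/5

Ratio test on column b — row 1: 29/3 = 29/3; row 2: 29/1 = 29. Minimum is 29/3 at row 1 (s_1 leaves); pivot element 3.
Pivot on row 1; the z-row RHS becomes 0 − (-1)·(29/3) = 29/3.
Next entering variable (most negative z-row entry -13/3): a.
Ratio test on column a — row 1: (29/3)/(2/3) = 29/2; row 2: (58/3)/(10/3) = 29/5. Minimum is 29/5 at row 2 (s_2 leaves); pivot element 10/3.
After the second pivot the z-row RHS is 29/3 − (-13/3)·(29/5) = 174/5.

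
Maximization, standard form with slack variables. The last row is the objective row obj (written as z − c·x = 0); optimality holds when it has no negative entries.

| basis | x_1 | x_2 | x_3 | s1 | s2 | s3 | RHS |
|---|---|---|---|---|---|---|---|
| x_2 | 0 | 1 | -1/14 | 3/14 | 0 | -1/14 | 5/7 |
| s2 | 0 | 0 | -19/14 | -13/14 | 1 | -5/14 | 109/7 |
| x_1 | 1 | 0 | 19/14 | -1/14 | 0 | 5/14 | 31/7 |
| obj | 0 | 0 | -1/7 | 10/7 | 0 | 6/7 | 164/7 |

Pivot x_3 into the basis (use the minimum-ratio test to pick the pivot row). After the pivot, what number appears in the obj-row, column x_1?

2/19

Ratio test on column x_3 — row 1: entry -1/14 ≤ 0; row 2: entry -19/14 ≤ 0; row 3: (31/7)/(19/14) = 62/19. Minimum is 62/19 at row 3 (x_1 leaves); pivot element 19/14.
Divide row 3 by 19/14; eliminate column x_3 from the other rows.
obj-row update in column x_1: 0 − (-1/7)·(14/19) = 2/19.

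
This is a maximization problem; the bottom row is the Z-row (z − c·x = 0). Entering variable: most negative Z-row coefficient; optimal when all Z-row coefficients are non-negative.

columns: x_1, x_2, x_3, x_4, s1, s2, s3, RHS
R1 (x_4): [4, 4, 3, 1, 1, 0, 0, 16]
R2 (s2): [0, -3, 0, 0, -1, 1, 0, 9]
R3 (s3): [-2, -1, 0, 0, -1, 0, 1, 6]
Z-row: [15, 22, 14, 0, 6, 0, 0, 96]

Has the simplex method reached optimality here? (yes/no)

yes

Every Z-row coefficient is ≥ 0, so the tableau is optimal.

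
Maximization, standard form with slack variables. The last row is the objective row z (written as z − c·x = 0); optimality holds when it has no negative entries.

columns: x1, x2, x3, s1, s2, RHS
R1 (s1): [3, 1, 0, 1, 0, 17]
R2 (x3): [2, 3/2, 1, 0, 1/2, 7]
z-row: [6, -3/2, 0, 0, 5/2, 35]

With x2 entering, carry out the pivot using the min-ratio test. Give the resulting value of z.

42

Ratio test on column x2 — row 1: 17/1 = 17; row 2: 7/(3/2) = 14/3. Minimum is 14/3 at row 2 (x3 leaves); pivot element 3/2.
Pivot on row 2; the z-row RHS becomes 35 − (-3/2)·(14/3) = 42.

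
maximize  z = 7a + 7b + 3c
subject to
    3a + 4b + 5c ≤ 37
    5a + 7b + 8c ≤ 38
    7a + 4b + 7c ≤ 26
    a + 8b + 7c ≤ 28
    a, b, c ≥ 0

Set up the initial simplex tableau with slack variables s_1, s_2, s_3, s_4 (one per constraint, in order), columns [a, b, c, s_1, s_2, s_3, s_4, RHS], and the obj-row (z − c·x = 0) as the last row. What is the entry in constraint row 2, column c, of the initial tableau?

Constraint 2 has coefficient 8 on c.

8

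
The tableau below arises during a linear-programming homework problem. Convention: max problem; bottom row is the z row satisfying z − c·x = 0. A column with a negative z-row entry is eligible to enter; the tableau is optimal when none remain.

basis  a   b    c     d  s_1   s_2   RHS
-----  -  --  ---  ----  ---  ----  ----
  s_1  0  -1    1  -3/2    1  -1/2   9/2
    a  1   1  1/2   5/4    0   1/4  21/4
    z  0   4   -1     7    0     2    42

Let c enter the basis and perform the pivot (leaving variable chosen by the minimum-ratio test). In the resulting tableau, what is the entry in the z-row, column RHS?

Ratio test on column c — row 1: (9/2)/1 = 9/2; row 2: (21/4)/(1/2) = 21/2. Minimum is 9/2 at row 1 (s_1 leaves); pivot element 1.
Divide row 1 by 1; eliminate column c from the other rows.
z-row update in column RHS: 42 − (-1)·(9/2) = 93/2.

93/2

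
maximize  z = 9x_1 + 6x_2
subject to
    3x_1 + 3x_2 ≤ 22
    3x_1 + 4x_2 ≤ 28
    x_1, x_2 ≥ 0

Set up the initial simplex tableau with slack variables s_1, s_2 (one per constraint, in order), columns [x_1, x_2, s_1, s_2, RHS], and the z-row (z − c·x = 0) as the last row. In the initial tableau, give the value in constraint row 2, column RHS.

The RHS of constraint 2 is b_2 = 28.

28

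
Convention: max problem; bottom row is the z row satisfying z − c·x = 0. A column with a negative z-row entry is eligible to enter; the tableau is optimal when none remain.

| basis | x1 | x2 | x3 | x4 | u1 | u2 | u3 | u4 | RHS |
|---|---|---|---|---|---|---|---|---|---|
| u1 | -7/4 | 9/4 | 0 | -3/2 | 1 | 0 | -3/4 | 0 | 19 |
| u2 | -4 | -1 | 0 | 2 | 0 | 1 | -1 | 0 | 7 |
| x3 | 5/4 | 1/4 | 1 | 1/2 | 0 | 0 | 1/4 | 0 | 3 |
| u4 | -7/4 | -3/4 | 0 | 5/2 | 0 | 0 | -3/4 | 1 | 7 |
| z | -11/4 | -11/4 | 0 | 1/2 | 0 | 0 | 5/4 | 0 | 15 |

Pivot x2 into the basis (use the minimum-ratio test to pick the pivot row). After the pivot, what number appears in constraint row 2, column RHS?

139/9

Ratio test on column x2 — row 1: 19/(9/4) = 76/9; row 2: entry -1 ≤ 0; row 3: 3/(1/4) = 12; row 4: entry -3/4 ≤ 0. Minimum is 76/9 at row 1 (u1 leaves); pivot element 9/4.
Divide row 1 by 9/4; eliminate column x2 from the other rows.
Row 2 update in column RHS: 7 − (-1)·(76/9) = 139/9.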